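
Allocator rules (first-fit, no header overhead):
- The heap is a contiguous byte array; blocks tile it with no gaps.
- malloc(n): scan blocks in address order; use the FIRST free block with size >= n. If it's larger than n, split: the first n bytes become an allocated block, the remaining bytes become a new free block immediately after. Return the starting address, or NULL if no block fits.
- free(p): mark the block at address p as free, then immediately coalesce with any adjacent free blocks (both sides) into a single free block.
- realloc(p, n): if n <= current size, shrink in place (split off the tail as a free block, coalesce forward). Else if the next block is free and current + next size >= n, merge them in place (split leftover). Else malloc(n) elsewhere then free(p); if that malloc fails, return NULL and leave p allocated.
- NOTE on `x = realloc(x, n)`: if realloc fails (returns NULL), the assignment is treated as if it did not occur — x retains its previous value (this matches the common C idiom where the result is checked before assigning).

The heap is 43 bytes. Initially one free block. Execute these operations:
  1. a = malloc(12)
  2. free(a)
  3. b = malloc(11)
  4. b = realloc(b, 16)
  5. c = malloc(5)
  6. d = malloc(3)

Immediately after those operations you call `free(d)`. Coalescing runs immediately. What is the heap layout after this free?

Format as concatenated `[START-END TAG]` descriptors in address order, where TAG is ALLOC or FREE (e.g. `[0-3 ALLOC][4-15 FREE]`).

Answer: [0-15 ALLOC][16-20 ALLOC][21-42 FREE]

Derivation:
Op 1: a = malloc(12) -> a = 0; heap: [0-11 ALLOC][12-42 FREE]
Op 2: free(a) -> (freed a); heap: [0-42 FREE]
Op 3: b = malloc(11) -> b = 0; heap: [0-10 ALLOC][11-42 FREE]
Op 4: b = realloc(b, 16) -> b = 0; heap: [0-15 ALLOC][16-42 FREE]
Op 5: c = malloc(5) -> c = 16; heap: [0-15 ALLOC][16-20 ALLOC][21-42 FREE]
Op 6: d = malloc(3) -> d = 21; heap: [0-15 ALLOC][16-20 ALLOC][21-23 ALLOC][24-42 FREE]
free(d): d = 21 -> block [21-23 ALLOC]; mark free, coalesce with adjacent free neighbors -> [0-15 ALLOC][16-20 ALLOC][21-42 FREE]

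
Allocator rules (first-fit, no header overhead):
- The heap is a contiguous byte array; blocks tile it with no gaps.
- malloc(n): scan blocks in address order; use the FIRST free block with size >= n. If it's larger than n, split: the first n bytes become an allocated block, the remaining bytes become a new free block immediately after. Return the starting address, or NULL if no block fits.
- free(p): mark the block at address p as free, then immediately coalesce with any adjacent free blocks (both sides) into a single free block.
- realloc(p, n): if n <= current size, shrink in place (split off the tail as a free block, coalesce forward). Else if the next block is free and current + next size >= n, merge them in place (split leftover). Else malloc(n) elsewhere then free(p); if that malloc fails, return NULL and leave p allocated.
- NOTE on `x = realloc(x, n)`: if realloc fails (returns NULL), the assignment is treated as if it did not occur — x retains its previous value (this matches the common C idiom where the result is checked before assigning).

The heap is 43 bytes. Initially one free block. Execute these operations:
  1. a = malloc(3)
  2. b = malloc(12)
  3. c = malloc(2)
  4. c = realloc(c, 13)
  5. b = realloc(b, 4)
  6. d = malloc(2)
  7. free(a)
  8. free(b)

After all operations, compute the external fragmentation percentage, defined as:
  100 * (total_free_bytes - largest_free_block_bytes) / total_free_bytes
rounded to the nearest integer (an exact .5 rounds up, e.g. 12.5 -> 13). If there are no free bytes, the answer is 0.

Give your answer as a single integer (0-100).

Op 1: a = malloc(3) -> a = 0; heap: [0-2 ALLOC][3-42 FREE]
Op 2: b = malloc(12) -> b = 3; heap: [0-2 ALLOC][3-14 ALLOC][15-42 FREE]
Op 3: c = malloc(2) -> c = 15; heap: [0-2 ALLOC][3-14 ALLOC][15-16 ALLOC][17-42 FREE]
Op 4: c = realloc(c, 13) -> c = 15; heap: [0-2 ALLOC][3-14 ALLOC][15-27 ALLOC][28-42 FREE]
Op 5: b = realloc(b, 4) -> b = 3; heap: [0-2 ALLOC][3-6 ALLOC][7-14 FREE][15-27 ALLOC][28-42 FREE]
Op 6: d = malloc(2) -> d = 7; heap: [0-2 ALLOC][3-6 ALLOC][7-8 ALLOC][9-14 FREE][15-27 ALLOC][28-42 FREE]
Op 7: free(a) -> (freed a); heap: [0-2 FREE][3-6 ALLOC][7-8 ALLOC][9-14 FREE][15-27 ALLOC][28-42 FREE]
Op 8: free(b) -> (freed b); heap: [0-6 FREE][7-8 ALLOC][9-14 FREE][15-27 ALLOC][28-42 FREE]
Free blocks: [7 6 15] total_free=28 largest=15 -> 100*(28-15)/28 = 1300/28 ≈ 46.429 -> rounds to 46

Answer: 46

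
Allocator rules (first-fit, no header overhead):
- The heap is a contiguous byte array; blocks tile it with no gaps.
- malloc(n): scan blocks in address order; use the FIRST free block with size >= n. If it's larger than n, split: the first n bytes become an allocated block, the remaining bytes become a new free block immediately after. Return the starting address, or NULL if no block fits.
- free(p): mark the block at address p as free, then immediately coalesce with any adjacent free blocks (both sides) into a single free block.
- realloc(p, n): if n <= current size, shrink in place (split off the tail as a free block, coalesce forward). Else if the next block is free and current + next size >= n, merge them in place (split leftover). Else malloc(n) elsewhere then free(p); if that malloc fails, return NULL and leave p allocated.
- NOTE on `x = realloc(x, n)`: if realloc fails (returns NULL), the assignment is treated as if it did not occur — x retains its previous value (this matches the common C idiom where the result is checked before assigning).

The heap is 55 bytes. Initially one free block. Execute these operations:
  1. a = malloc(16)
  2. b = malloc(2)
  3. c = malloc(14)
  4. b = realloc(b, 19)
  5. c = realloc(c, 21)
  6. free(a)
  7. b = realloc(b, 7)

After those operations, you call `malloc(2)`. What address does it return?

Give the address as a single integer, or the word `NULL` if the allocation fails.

Answer: 0

Derivation:
Op 1: a = malloc(16) -> a = 0; heap: [0-15 ALLOC][16-54 FREE]
Op 2: b = malloc(2) -> b = 16; heap: [0-15 ALLOC][16-17 ALLOC][18-54 FREE]
Op 3: c = malloc(14) -> c = 18; heap: [0-15 ALLOC][16-17 ALLOC][18-31 ALLOC][32-54 FREE]
Op 4: b = realloc(b, 19) -> b = 32; heap: [0-15 ALLOC][16-17 FREE][18-31 ALLOC][32-50 ALLOC][51-54 FREE]
Op 5: c = realloc(c, 21) -> NULL (c unchanged); heap: [0-15 ALLOC][16-17 FREE][18-31 ALLOC][32-50 ALLOC][51-54 FREE]
Op 6: free(a) -> (freed a); heap: [0-17 FREE][18-31 ALLOC][32-50 ALLOC][51-54 FREE]
Op 7: b = realloc(b, 7) -> b = 32; heap: [0-17 FREE][18-31 ALLOC][32-38 ALLOC][39-54 FREE]
malloc(2): first-fit scan over [0-17 FREE][18-31 ALLOC][32-38 ALLOC][39-54 FREE] -> 0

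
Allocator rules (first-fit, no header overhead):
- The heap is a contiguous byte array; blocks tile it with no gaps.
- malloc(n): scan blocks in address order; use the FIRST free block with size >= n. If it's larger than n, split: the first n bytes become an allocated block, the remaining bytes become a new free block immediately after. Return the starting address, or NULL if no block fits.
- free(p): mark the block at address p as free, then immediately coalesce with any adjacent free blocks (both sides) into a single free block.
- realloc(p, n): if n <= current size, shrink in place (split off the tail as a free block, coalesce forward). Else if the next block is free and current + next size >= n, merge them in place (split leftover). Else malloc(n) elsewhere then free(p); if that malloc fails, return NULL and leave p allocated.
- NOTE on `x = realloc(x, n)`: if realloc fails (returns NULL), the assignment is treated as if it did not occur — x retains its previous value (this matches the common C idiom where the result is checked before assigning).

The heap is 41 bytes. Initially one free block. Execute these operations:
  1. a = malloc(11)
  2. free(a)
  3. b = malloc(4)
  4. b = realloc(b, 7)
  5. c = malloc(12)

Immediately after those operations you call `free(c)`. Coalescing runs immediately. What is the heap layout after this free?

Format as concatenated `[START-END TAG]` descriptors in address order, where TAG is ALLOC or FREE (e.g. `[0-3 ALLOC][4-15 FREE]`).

Answer: [0-6 ALLOC][7-40 FREE]

Derivation:
Op 1: a = malloc(11) -> a = 0; heap: [0-10 ALLOC][11-40 FREE]
Op 2: free(a) -> (freed a); heap: [0-40 FREE]
Op 3: b = malloc(4) -> b = 0; heap: [0-3 ALLOC][4-40 FREE]
Op 4: b = realloc(b, 7) -> b = 0; heap: [0-6 ALLOC][7-40 FREE]
Op 5: c = malloc(12) -> c = 7; heap: [0-6 ALLOC][7-18 ALLOC][19-40 FREE]
free(c): c = 7 -> block [7-18 ALLOC]; mark free, coalesce with adjacent free neighbors -> [0-6 ALLOC][7-40 FREE]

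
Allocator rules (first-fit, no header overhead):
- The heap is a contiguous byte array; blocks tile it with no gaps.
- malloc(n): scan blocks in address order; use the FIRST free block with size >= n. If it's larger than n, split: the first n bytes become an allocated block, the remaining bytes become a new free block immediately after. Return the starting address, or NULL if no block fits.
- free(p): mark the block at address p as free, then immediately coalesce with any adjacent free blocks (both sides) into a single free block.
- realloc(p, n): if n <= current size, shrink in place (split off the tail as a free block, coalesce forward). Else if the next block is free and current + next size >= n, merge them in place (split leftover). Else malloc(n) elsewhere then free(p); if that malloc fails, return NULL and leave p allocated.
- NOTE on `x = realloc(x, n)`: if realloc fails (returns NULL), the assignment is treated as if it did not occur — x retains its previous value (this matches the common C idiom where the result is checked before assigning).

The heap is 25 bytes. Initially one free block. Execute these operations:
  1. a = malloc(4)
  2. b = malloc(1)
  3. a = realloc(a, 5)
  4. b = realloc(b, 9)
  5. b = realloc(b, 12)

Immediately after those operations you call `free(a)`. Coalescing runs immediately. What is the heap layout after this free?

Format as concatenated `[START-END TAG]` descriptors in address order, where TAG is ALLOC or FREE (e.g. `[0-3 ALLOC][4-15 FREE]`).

Op 1: a = malloc(4) -> a = 0; heap: [0-3 ALLOC][4-24 FREE]
Op 2: b = malloc(1) -> b = 4; heap: [0-3 ALLOC][4-4 ALLOC][5-24 FREE]
Op 3: a = realloc(a, 5) -> a = 5; heap: [0-3 FREE][4-4 ALLOC][5-9 ALLOC][10-24 FREE]
Op 4: b = realloc(b, 9) -> b = 10; heap: [0-4 FREE][5-9 ALLOC][10-18 ALLOC][19-24 FREE]
Op 5: b = realloc(b, 12) -> b = 10; heap: [0-4 FREE][5-9 ALLOC][10-21 ALLOC][22-24 FREE]
free(a): a = 5 -> block [5-9 ALLOC]; mark free, coalesce with adjacent free neighbors -> [0-9 FREE][10-21 ALLOC][22-24 FREE]

Answer: [0-9 FREE][10-21 ALLOC][22-24 FREE]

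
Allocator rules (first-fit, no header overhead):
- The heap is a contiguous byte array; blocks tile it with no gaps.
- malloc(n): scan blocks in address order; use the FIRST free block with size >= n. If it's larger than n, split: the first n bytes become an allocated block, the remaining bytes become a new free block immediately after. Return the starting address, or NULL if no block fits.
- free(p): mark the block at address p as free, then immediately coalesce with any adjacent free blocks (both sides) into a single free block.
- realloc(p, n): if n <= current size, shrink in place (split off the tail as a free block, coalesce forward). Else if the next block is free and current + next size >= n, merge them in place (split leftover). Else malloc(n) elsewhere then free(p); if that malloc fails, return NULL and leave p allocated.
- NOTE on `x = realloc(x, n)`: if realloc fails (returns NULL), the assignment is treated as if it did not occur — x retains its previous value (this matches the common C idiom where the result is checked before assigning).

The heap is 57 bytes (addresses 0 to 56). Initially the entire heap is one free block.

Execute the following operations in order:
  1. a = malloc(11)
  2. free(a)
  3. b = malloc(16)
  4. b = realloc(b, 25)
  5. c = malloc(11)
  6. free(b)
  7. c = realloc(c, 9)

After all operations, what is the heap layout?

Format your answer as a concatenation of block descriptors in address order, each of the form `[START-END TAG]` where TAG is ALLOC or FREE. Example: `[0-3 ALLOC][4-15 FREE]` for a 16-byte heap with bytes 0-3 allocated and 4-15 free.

Answer: [0-24 FREE][25-33 ALLOC][34-56 FREE]

Derivation:
Op 1: a = malloc(11) -> a = 0; heap: [0-10 ALLOC][11-56 FREE]
Op 2: free(a) -> (freed a); heap: [0-56 FREE]
Op 3: b = malloc(16) -> b = 0; heap: [0-15 ALLOC][16-56 FREE]
Op 4: b = realloc(b, 25) -> b = 0; heap: [0-24 ALLOC][25-56 FREE]
Op 5: c = malloc(11) -> c = 25; heap: [0-24 ALLOC][25-35 ALLOC][36-56 FREE]
Op 6: free(b) -> (freed b); heap: [0-24 FREE][25-35 ALLOC][36-56 FREE]
Op 7: c = realloc(c, 9) -> c = 25; heap: [0-24 FREE][25-33 ALLOC][34-56 FREE]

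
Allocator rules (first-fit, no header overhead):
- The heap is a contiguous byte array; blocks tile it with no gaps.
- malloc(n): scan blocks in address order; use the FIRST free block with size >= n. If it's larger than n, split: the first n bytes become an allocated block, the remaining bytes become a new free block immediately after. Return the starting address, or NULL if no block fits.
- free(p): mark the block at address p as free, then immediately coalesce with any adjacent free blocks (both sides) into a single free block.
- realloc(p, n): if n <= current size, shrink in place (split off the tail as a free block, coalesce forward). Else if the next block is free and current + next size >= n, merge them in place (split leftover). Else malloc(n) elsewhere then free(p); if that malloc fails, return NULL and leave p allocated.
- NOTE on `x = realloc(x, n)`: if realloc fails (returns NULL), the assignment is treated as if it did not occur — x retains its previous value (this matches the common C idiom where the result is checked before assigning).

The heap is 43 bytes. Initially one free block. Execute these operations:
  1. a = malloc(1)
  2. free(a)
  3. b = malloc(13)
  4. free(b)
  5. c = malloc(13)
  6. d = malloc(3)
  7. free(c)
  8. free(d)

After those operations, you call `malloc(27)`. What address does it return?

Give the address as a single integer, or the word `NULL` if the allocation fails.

Answer: 0

Derivation:
Op 1: a = malloc(1) -> a = 0; heap: [0-0 ALLOC][1-42 FREE]
Op 2: free(a) -> (freed a); heap: [0-42 FREE]
Op 3: b = malloc(13) -> b = 0; heap: [0-12 ALLOC][13-42 FREE]
Op 4: free(b) -> (freed b); heap: [0-42 FREE]
Op 5: c = malloc(13) -> c = 0; heap: [0-12 ALLOC][13-42 FREE]
Op 6: d = malloc(3) -> d = 13; heap: [0-12 ALLOC][13-15 ALLOC][16-42 FREE]
Op 7: free(c) -> (freed c); heap: [0-12 FREE][13-15 ALLOC][16-42 FREE]
Op 8: free(d) -> (freed d); heap: [0-42 FREE]
malloc(27): first-fit scan over [0-42 FREE] -> 0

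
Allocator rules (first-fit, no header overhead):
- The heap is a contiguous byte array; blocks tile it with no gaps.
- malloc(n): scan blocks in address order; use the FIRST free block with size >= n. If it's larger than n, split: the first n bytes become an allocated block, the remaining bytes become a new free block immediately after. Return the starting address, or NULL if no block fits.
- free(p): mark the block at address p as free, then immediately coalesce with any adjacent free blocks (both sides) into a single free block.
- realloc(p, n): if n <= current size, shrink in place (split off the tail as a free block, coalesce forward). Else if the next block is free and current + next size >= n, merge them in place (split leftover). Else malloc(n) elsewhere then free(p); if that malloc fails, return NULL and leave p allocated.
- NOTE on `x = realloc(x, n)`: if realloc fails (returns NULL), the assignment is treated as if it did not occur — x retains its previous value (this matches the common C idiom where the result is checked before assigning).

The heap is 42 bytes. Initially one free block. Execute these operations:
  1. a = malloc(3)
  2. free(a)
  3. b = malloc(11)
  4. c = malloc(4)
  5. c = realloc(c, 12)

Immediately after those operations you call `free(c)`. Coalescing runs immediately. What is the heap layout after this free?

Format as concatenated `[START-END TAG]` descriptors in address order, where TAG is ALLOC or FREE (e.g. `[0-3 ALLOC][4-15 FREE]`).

Answer: [0-10 ALLOC][11-41 FREE]

Derivation:
Op 1: a = malloc(3) -> a = 0; heap: [0-2 ALLOC][3-41 FREE]
Op 2: free(a) -> (freed a); heap: [0-41 FREE]
Op 3: b = malloc(11) -> b = 0; heap: [0-10 ALLOC][11-41 FREE]
Op 4: c = malloc(4) -> c = 11; heap: [0-10 ALLOC][11-14 ALLOC][15-41 FREE]
Op 5: c = realloc(c, 12) -> c = 11; heap: [0-10 ALLOC][11-22 ALLOC][23-41 FREE]
free(c): c = 11 -> block [11-22 ALLOC]; mark free, coalesce with adjacent free neighbors -> [0-10 ALLOC][11-41 FREE]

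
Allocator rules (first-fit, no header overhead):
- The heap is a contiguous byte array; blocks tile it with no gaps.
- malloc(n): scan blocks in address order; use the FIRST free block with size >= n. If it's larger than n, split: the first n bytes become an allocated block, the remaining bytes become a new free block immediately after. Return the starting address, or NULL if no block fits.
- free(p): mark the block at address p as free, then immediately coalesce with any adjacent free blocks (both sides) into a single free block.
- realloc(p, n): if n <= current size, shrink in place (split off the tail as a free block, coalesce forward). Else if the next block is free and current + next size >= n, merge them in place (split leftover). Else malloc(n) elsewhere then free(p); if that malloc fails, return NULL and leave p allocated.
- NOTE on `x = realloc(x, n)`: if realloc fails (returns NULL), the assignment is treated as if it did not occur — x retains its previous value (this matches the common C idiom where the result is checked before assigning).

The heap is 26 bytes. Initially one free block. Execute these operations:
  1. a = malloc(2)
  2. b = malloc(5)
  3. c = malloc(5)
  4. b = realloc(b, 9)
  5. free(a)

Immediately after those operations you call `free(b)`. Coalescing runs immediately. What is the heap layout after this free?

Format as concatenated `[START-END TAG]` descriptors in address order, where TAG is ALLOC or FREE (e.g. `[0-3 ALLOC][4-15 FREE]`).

Op 1: a = malloc(2) -> a = 0; heap: [0-1 ALLOC][2-25 FREE]
Op 2: b = malloc(5) -> b = 2; heap: [0-1 ALLOC][2-6 ALLOC][7-25 FREE]
Op 3: c = malloc(5) -> c = 7; heap: [0-1 ALLOC][2-6 ALLOC][7-11 ALLOC][12-25 FREE]
Op 4: b = realloc(b, 9) -> b = 12; heap: [0-1 ALLOC][2-6 FREE][7-11 ALLOC][12-20 ALLOC][21-25 FREE]
Op 5: free(a) -> (freed a); heap: [0-6 FREE][7-11 ALLOC][12-20 ALLOC][21-25 FREE]
free(b): b = 12 -> block [12-20 ALLOC]; mark free, coalesce with adjacent free neighbors -> [0-6 FREE][7-11 ALLOC][12-25 FREE]

Answer: [0-6 FREE][7-11 ALLOC][12-25 FREE]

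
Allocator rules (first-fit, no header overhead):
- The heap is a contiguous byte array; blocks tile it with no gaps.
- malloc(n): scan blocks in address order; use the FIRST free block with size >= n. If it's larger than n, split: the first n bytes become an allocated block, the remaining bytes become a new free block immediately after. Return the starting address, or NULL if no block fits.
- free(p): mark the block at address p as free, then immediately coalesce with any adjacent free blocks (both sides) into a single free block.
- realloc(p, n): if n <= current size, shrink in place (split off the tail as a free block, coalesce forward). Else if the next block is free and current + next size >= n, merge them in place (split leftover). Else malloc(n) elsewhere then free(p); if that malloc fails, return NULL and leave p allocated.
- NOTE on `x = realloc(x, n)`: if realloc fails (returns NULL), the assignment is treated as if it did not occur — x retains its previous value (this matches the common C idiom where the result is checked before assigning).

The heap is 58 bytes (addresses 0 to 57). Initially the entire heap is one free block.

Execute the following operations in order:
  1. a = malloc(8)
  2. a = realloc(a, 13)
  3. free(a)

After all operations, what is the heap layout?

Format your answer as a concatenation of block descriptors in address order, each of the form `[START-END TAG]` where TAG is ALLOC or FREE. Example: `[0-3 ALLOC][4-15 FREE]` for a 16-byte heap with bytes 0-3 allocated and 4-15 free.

Answer: [0-57 FREE]

Derivation:
Op 1: a = malloc(8) -> a = 0; heap: [0-7 ALLOC][8-57 FREE]
Op 2: a = realloc(a, 13) -> a = 0; heap: [0-12 ALLOC][13-57 FREE]
Op 3: free(a) -> (freed a); heap: [0-57 FREE]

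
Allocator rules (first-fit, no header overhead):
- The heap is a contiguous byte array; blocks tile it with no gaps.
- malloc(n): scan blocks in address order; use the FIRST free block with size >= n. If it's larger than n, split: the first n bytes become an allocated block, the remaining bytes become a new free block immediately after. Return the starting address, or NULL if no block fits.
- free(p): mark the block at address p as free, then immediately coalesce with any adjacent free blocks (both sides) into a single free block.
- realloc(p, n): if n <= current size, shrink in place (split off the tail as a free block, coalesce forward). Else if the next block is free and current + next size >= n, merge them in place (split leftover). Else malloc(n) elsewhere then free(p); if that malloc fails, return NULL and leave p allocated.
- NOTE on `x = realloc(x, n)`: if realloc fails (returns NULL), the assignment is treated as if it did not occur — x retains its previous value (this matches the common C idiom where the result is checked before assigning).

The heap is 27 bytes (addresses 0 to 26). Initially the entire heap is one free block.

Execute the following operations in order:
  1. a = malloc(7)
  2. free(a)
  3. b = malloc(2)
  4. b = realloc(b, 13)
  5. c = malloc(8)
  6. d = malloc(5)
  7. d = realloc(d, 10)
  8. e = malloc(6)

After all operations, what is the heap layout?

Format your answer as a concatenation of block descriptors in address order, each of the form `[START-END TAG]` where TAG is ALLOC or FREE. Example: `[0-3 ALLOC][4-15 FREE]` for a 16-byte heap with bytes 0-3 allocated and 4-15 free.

Answer: [0-12 ALLOC][13-20 ALLOC][21-25 ALLOC][26-26 FREE]

Derivation:
Op 1: a = malloc(7) -> a = 0; heap: [0-6 ALLOC][7-26 FREE]
Op 2: free(a) -> (freed a); heap: [0-26 FREE]
Op 3: b = malloc(2) -> b = 0; heap: [0-1 ALLOC][2-26 FREE]
Op 4: b = realloc(b, 13) -> b = 0; heap: [0-12 ALLOC][13-26 FREE]
Op 5: c = malloc(8) -> c = 13; heap: [0-12 ALLOC][13-20 ALLOC][21-26 FREE]
Op 6: d = malloc(5) -> d = 21; heap: [0-12 ALLOC][13-20 ALLOC][21-25 ALLOC][26-26 FREE]
Op 7: d = realloc(d, 10) -> NULL (d unchanged); heap: [0-12 ALLOC][13-20 ALLOC][21-25 ALLOC][26-26 FREE]
Op 8: e = malloc(6) -> e = NULL; heap: [0-12 ALLOC][13-20 ALLOC][21-25 ALLOC][26-26 FREE]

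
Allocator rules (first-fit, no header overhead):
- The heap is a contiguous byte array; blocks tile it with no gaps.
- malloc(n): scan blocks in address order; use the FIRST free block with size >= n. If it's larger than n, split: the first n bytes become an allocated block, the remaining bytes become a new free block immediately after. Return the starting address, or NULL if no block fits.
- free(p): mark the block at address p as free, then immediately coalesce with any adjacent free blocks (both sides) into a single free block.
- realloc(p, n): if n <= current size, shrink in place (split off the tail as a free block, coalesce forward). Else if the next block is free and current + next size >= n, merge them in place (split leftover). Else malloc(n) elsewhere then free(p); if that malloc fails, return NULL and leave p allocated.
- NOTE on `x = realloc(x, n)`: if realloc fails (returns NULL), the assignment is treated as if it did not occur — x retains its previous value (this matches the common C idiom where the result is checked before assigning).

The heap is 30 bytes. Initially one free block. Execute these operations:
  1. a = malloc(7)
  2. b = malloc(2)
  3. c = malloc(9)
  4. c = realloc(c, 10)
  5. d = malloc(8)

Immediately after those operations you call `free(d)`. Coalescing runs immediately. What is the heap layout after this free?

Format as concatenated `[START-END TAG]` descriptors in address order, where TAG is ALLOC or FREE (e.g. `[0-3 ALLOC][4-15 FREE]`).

Op 1: a = malloc(7) -> a = 0; heap: [0-6 ALLOC][7-29 FREE]
Op 2: b = malloc(2) -> b = 7; heap: [0-6 ALLOC][7-8 ALLOC][9-29 FREE]
Op 3: c = malloc(9) -> c = 9; heap: [0-6 ALLOC][7-8 ALLOC][9-17 ALLOC][18-29 FREE]
Op 4: c = realloc(c, 10) -> c = 9; heap: [0-6 ALLOC][7-8 ALLOC][9-18 ALLOC][19-29 FREE]
Op 5: d = malloc(8) -> d = 19; heap: [0-6 ALLOC][7-8 ALLOC][9-18 ALLOC][19-26 ALLOC][27-29 FREE]
free(d): d = 19 -> block [19-26 ALLOC]; mark free, coalesce with adjacent free neighbors -> [0-6 ALLOC][7-8 ALLOC][9-18 ALLOC][19-29 FREE]

Answer: [0-6 ALLOC][7-8 ALLOC][9-18 ALLOC][19-29 FREE]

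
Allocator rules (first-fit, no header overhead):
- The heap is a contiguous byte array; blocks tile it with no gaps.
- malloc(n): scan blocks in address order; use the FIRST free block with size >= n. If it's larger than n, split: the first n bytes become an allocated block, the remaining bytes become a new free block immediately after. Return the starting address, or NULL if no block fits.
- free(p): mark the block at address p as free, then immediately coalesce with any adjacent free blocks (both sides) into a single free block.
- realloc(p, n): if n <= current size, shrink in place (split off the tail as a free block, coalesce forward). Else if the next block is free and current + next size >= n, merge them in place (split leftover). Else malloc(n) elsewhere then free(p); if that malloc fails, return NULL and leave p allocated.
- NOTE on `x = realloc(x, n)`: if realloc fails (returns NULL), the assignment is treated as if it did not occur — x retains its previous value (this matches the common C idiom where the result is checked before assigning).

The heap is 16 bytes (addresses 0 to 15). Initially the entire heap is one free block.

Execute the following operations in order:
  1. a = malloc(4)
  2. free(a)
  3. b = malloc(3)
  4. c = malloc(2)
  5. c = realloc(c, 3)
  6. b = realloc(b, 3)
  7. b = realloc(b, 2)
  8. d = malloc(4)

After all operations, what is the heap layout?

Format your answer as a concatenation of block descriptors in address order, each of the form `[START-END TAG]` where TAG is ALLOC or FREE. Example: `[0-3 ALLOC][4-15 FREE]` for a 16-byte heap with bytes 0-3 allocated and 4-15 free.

Answer: [0-1 ALLOC][2-2 FREE][3-5 ALLOC][6-9 ALLOC][10-15 FREE]

Derivation:
Op 1: a = malloc(4) -> a = 0; heap: [0-3 ALLOC][4-15 FREE]
Op 2: free(a) -> (freed a); heap: [0-15 FREE]
Op 3: b = malloc(3) -> b = 0; heap: [0-2 ALLOC][3-15 FREE]
Op 4: c = malloc(2) -> c = 3; heap: [0-2 ALLOC][3-4 ALLOC][5-15 FREE]
Op 5: c = realloc(c, 3) -> c = 3; heap: [0-2 ALLOC][3-5 ALLOC][6-15 FREE]
Op 6: b = realloc(b, 3) -> b = 0; heap: [0-2 ALLOC][3-5 ALLOC][6-15 FREE]
Op 7: b = realloc(b, 2) -> b = 0; heap: [0-1 ALLOC][2-2 FREE][3-5 ALLOC][6-15 FREE]
Op 8: d = malloc(4) -> d = 6; heap: [0-1 ALLOC][2-2 FREE][3-5 ALLOC][6-9 ALLOC][10-15 FREE]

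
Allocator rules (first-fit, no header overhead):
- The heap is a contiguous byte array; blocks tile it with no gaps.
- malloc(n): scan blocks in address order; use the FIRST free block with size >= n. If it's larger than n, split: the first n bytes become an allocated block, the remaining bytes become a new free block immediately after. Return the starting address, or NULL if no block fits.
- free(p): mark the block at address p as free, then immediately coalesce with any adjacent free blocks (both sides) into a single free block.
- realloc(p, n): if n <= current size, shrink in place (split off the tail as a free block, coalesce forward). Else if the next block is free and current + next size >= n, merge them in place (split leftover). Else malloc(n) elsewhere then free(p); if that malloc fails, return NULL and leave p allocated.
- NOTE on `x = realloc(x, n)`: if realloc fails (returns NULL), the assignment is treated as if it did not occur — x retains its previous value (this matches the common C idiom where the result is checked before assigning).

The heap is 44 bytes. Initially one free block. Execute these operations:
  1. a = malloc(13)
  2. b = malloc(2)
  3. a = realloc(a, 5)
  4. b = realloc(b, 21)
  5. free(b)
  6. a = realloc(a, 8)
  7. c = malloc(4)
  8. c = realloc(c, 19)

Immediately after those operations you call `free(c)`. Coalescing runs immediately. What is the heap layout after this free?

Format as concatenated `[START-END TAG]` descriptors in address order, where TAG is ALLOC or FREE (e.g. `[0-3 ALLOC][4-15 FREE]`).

Op 1: a = malloc(13) -> a = 0; heap: [0-12 ALLOC][13-43 FREE]
Op 2: b = malloc(2) -> b = 13; heap: [0-12 ALLOC][13-14 ALLOC][15-43 FREE]
Op 3: a = realloc(a, 5) -> a = 0; heap: [0-4 ALLOC][5-12 FREE][13-14 ALLOC][15-43 FREE]
Op 4: b = realloc(b, 21) -> b = 13; heap: [0-4 ALLOC][5-12 FREE][13-33 ALLOC][34-43 FREE]
Op 5: free(b) -> (freed b); heap: [0-4 ALLOC][5-43 FREE]
Op 6: a = realloc(a, 8) -> a = 0; heap: [0-7 ALLOC][8-43 FREE]
Op 7: c = malloc(4) -> c = 8; heap: [0-7 ALLOC][8-11 ALLOC][12-43 FREE]
Op 8: c = realloc(c, 19) -> c = 8; heap: [0-7 ALLOC][8-26 ALLOC][27-43 FREE]
free(c): c = 8 -> block [8-26 ALLOC]; mark free, coalesce with adjacent free neighbors -> [0-7 ALLOC][8-43 FREE]

Answer: [0-7 ALLOC][8-43 FREE]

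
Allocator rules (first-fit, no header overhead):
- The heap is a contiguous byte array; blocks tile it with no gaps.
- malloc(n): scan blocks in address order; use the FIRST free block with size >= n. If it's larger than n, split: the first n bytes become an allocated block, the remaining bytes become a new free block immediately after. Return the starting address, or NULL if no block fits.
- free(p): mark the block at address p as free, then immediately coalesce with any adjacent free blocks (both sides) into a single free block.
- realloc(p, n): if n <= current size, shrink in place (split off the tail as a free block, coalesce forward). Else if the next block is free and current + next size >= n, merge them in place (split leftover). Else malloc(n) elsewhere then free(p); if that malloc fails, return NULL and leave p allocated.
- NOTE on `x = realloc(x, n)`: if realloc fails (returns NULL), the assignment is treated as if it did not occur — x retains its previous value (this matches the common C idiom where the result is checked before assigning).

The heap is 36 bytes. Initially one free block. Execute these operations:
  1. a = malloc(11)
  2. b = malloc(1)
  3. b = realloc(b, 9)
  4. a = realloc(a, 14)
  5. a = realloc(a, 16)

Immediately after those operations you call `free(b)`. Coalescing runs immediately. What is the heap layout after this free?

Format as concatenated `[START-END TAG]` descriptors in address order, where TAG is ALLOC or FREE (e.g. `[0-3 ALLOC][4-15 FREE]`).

Answer: [0-19 FREE][20-35 ALLOC]

Derivation:
Op 1: a = malloc(11) -> a = 0; heap: [0-10 ALLOC][11-35 FREE]
Op 2: b = malloc(1) -> b = 11; heap: [0-10 ALLOC][11-11 ALLOC][12-35 FREE]
Op 3: b = realloc(b, 9) -> b = 11; heap: [0-10 ALLOC][11-19 ALLOC][20-35 FREE]
Op 4: a = realloc(a, 14) -> a = 20; heap: [0-10 FREE][11-19 ALLOC][20-33 ALLOC][34-35 FREE]
Op 5: a = realloc(a, 16) -> a = 20; heap: [0-10 FREE][11-19 ALLOC][20-35 ALLOC]
free(b): b = 11 -> block [11-19 ALLOC]; mark free, coalesce with adjacent free neighbors -> [0-19 FREE][20-35 ALLOC]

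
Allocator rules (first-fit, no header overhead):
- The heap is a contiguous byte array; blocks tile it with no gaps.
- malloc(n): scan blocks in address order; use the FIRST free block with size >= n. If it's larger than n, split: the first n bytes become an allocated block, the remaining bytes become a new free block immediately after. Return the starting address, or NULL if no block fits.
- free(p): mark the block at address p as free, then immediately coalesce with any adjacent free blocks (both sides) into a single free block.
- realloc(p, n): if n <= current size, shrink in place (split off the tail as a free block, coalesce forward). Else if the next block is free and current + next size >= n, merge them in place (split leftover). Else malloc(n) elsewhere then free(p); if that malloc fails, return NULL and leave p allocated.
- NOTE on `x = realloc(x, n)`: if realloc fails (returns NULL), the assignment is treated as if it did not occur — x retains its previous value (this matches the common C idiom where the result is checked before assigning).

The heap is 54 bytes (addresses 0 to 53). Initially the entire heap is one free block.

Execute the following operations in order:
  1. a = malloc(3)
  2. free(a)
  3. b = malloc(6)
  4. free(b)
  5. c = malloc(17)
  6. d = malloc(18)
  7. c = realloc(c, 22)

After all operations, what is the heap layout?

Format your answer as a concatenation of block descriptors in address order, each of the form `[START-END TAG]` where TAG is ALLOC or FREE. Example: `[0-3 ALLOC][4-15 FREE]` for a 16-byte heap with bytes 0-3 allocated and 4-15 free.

Answer: [0-16 ALLOC][17-34 ALLOC][35-53 FREE]

Derivation:
Op 1: a = malloc(3) -> a = 0; heap: [0-2 ALLOC][3-53 FREE]
Op 2: free(a) -> (freed a); heap: [0-53 FREE]
Op 3: b = malloc(6) -> b = 0; heap: [0-5 ALLOC][6-53 FREE]
Op 4: free(b) -> (freed b); heap: [0-53 FREE]
Op 5: c = malloc(17) -> c = 0; heap: [0-16 ALLOC][17-53 FREE]
Op 6: d = malloc(18) -> d = 17; heap: [0-16 ALLOC][17-34 ALLOC][35-53 FREE]
Op 7: c = realloc(c, 22) -> NULL (c unchanged); heap: [0-16 ALLOC][17-34 ALLOC][35-53 FREE]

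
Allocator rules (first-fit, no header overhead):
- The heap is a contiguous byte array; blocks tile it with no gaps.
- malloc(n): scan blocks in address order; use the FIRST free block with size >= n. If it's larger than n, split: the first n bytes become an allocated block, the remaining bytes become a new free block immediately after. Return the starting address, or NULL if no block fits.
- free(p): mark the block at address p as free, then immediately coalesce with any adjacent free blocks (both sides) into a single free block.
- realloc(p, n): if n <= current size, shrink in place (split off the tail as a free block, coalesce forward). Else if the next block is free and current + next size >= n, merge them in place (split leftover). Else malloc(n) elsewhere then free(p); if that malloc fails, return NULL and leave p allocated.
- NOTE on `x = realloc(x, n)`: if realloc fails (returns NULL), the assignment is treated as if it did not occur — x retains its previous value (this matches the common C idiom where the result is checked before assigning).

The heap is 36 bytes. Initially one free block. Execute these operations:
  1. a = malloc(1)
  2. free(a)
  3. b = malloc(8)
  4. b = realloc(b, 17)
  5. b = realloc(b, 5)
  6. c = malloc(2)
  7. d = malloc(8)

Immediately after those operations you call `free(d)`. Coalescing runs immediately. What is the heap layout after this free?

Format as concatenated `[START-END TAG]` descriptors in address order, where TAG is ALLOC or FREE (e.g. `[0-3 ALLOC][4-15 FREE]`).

Answer: [0-4 ALLOC][5-6 ALLOC][7-35 FREE]

Derivation:
Op 1: a = malloc(1) -> a = 0; heap: [0-0 ALLOC][1-35 FREE]
Op 2: free(a) -> (freed a); heap: [0-35 FREE]
Op 3: b = malloc(8) -> b = 0; heap: [0-7 ALLOC][8-35 FREE]
Op 4: b = realloc(b, 17) -> b = 0; heap: [0-16 ALLOC][17-35 FREE]
Op 5: b = realloc(b, 5) -> b = 0; heap: [0-4 ALLOC][5-35 FREE]
Op 6: c = malloc(2) -> c = 5; heap: [0-4 ALLOC][5-6 ALLOC][7-35 FREE]
Op 7: d = malloc(8) -> d = 7; heap: [0-4 ALLOC][5-6 ALLOC][7-14 ALLOC][15-35 FREE]
free(d): d = 7 -> block [7-14 ALLOC]; mark free, coalesce with adjacent free neighbors -> [0-4 ALLOC][5-6 ALLOC][7-35 FREE]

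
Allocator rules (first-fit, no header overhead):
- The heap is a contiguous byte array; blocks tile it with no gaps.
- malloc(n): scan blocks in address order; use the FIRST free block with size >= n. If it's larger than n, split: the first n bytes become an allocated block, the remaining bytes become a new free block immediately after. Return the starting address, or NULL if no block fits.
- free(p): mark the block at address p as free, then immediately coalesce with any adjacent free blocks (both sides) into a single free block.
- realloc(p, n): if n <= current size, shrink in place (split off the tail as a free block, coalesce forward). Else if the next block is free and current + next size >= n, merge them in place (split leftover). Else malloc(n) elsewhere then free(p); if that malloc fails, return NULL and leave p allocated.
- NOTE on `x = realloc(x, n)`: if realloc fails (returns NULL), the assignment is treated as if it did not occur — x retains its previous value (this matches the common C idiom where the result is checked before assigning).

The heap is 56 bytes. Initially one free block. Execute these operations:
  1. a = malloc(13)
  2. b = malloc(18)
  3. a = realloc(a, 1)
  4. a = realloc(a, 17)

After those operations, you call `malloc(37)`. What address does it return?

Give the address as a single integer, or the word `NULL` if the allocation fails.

Op 1: a = malloc(13) -> a = 0; heap: [0-12 ALLOC][13-55 FREE]
Op 2: b = malloc(18) -> b = 13; heap: [0-12 ALLOC][13-30 ALLOC][31-55 FREE]
Op 3: a = realloc(a, 1) -> a = 0; heap: [0-0 ALLOC][1-12 FREE][13-30 ALLOC][31-55 FREE]
Op 4: a = realloc(a, 17) -> a = 31; heap: [0-12 FREE][13-30 ALLOC][31-47 ALLOC][48-55 FREE]
malloc(37): first-fit scan over [0-12 FREE][13-30 ALLOC][31-47 ALLOC][48-55 FREE] -> NULL

Answer: NULL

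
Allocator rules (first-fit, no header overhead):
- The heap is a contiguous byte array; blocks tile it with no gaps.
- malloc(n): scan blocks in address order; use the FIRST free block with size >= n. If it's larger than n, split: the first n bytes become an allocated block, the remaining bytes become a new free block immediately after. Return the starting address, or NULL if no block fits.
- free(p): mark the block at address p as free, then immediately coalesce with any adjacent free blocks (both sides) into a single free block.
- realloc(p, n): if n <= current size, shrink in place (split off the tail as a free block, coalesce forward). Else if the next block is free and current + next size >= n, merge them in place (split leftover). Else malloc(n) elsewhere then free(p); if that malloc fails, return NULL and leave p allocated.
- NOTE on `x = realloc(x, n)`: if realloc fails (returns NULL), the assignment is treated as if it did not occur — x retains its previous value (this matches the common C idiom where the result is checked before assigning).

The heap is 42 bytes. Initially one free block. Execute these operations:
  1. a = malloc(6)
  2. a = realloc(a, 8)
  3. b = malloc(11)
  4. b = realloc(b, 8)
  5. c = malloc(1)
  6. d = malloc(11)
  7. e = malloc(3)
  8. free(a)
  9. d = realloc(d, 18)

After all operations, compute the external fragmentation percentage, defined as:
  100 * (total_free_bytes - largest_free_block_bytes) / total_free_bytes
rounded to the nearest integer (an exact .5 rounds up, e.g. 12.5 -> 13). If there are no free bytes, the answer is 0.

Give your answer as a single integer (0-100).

Op 1: a = malloc(6) -> a = 0; heap: [0-5 ALLOC][6-41 FREE]
Op 2: a = realloc(a, 8) -> a = 0; heap: [0-7 ALLOC][8-41 FREE]
Op 3: b = malloc(11) -> b = 8; heap: [0-7 ALLOC][8-18 ALLOC][19-41 FREE]
Op 4: b = realloc(b, 8) -> b = 8; heap: [0-7 ALLOC][8-15 ALLOC][16-41 FREE]
Op 5: c = malloc(1) -> c = 16; heap: [0-7 ALLOC][8-15 ALLOC][16-16 ALLOC][17-41 FREE]
Op 6: d = malloc(11) -> d = 17; heap: [0-7 ALLOC][8-15 ALLOC][16-16 ALLOC][17-27 ALLOC][28-41 FREE]
Op 7: e = malloc(3) -> e = 28; heap: [0-7 ALLOC][8-15 ALLOC][16-16 ALLOC][17-27 ALLOC][28-30 ALLOC][31-41 FREE]
Op 8: free(a) -> (freed a); heap: [0-7 FREE][8-15 ALLOC][16-16 ALLOC][17-27 ALLOC][28-30 ALLOC][31-41 FREE]
Op 9: d = realloc(d, 18) -> NULL (d unchanged); heap: [0-7 FREE][8-15 ALLOC][16-16 ALLOC][17-27 ALLOC][28-30 ALLOC][31-41 FREE]
Free blocks: [8 11] total_free=19 largest=11 -> 100*(19-11)/19 = 800/19 ≈ 42.105 -> rounds to 42

Answer: 42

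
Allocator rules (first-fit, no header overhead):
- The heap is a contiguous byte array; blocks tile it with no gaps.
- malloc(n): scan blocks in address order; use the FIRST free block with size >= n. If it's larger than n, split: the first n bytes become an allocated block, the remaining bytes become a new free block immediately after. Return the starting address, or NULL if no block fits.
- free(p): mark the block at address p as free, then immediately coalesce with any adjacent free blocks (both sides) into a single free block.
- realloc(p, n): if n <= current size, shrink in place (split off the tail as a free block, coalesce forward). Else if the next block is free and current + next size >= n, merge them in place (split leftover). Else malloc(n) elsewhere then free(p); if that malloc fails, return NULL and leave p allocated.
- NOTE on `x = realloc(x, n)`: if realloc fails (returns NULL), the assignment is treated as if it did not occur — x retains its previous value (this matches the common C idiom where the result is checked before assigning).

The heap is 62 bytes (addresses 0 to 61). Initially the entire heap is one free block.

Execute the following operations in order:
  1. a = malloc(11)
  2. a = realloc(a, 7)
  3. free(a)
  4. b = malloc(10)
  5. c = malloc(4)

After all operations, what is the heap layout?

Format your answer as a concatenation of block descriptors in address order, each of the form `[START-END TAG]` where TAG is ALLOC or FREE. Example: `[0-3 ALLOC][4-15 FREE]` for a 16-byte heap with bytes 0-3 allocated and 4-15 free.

Answer: [0-9 ALLOC][10-13 ALLOC][14-61 FREE]

Derivation:
Op 1: a = malloc(11) -> a = 0; heap: [0-10 ALLOC][11-61 FREE]
Op 2: a = realloc(a, 7) -> a = 0; heap: [0-6 ALLOC][7-61 FREE]
Op 3: free(a) -> (freed a); heap: [0-61 FREE]
Op 4: b = malloc(10) -> b = 0; heap: [0-9 ALLOC][10-61 FREE]
Op 5: c = malloc(4) -> c = 10; heap: [0-9 ALLOC][10-13 ALLOC][14-61 FREE]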